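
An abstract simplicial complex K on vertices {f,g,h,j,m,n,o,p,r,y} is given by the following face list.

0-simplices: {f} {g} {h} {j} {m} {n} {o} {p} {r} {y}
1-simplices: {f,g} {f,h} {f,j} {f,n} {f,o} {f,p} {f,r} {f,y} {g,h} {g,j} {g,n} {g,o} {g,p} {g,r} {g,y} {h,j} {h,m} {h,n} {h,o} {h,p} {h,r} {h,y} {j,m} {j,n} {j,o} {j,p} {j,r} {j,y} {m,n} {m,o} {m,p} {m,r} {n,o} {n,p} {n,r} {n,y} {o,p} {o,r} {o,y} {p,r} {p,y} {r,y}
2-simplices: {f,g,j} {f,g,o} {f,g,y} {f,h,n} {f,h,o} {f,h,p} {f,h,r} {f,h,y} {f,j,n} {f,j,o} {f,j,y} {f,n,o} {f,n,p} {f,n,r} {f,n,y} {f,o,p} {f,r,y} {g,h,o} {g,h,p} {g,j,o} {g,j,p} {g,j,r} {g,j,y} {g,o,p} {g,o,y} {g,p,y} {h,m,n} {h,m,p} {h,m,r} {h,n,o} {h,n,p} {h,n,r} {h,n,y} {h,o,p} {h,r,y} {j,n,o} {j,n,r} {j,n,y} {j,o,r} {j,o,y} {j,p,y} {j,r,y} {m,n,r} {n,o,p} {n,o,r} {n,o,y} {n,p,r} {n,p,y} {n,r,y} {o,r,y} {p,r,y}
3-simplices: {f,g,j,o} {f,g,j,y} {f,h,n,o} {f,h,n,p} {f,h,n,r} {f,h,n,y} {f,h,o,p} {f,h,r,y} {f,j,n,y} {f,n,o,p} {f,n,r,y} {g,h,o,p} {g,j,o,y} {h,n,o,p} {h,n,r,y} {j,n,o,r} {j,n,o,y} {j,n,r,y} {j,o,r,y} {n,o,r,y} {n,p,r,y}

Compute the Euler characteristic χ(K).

n_0=10 n_1=42 n_2=51 n_3=21
χ=+10−42+51−21=-2

χ(K)=-2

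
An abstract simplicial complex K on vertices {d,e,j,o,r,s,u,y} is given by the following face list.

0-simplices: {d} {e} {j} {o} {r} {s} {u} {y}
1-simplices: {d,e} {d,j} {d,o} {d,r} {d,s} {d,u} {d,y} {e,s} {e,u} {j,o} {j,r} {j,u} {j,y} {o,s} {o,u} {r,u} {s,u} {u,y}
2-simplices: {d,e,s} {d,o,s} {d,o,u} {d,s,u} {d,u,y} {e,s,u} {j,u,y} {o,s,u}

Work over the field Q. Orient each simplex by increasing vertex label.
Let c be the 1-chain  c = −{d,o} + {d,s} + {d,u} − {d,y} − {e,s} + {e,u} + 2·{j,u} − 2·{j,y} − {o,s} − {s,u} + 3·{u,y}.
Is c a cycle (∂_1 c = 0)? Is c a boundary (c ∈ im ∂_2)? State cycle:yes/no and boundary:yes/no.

cycle:yes boundary:yes

n_0=8 n_1=18 n_2=8  [Q]
∂1: piv[de,dj,do,dr,ds,du,dy] rk=7  ker:es,eu,jo,jr,ju,jy,os,ou,ru,su,uy
∂2: piv[des,dos,dou,dsu,duy,esu,juy] rk=7  ker:osu
∂1c = 0
c vs im∂2: reduces to 0 ⇒ boundary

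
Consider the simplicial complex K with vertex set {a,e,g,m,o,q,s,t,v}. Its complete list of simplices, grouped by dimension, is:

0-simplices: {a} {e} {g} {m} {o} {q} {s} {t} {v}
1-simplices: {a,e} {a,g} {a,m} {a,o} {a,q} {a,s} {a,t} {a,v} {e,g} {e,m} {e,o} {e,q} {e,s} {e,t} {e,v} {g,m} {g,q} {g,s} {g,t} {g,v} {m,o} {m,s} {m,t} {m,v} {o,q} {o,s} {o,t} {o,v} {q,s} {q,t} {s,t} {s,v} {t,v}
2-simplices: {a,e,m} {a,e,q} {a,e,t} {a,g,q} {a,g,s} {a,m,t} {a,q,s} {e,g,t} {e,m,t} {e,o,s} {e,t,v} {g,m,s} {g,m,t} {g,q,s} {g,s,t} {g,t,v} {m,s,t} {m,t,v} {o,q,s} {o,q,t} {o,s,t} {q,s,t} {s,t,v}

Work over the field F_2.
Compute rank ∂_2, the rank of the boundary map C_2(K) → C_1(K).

n_0=9 n_1=33 n_2=23  [Z2]
∂1: piv[ae,ag,am,ao,aq,as,at,av] rk=8  ker:eg,em,eo,eq,es,et,ev,gm,gq,gs,gt,gv,mo,ms,mt,mv,oq,os,ot,ov,qs,qt,st,sv,tv
∂2: piv[aem,aeq,aet,agq,ags,amt,aqs,egt,eos,etv,gms,gmt,gst,gtv,mtv,oqs,oqt,ost,stv] rk=19  ker:emt,gqs,mst,qst
rk∂_2=19

rank∂_2=19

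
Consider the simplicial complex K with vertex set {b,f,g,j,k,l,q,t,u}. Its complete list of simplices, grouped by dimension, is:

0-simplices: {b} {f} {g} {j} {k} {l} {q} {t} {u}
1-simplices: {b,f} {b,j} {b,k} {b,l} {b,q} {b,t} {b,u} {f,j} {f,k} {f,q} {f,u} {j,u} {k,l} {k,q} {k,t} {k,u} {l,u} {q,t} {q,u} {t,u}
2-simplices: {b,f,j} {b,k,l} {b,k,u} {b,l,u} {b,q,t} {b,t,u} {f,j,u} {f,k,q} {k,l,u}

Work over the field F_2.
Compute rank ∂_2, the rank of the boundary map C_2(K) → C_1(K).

n_0=9 n_1=20 n_2=9  [Z2]
∂1: piv[bf,bj,bk,bl,bq,bt,bu] rk=7  ker:fj,fk,fq,fu,ju,kl,kq,kt,ku,lu,qt,qu,tu
∂2: piv[bfj,bkl,bku,blu,bqt,btu,fju,fkq] rk=8  ker:klu
rk∂_2=8

rank∂_2=8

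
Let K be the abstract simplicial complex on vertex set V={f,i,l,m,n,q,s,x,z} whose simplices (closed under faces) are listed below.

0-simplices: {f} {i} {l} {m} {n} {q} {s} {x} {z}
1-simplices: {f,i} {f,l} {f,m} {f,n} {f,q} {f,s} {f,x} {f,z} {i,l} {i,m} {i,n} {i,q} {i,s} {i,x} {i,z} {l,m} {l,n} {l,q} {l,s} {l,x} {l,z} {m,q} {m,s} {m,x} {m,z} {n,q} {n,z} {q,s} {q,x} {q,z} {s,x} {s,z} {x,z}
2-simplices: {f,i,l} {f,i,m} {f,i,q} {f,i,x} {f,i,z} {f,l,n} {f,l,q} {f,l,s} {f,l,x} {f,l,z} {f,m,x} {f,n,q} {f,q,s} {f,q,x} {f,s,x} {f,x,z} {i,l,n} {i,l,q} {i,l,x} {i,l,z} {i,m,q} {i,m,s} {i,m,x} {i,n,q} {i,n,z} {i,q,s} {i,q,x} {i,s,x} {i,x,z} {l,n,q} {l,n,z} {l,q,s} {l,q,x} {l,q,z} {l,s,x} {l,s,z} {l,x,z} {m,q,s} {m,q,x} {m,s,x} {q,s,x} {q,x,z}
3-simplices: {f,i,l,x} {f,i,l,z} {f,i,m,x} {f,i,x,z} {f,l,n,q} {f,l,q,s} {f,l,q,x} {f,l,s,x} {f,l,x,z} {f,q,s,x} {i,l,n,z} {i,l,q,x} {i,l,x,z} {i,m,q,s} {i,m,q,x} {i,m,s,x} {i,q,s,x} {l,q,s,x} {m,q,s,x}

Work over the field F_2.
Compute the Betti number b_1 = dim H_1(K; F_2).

b_1=2

n_0=9 n_1=33 n_2=42 n_3=19  [Z2]
∂1: piv[fi,fl,fm,fn,fq,fs,fx,fz] rk=8  ker:il,im,in,iq,is,ix,iz,lm,ln,lq,ls,lx,lz,mq,ms,mx,mz,nq,nz,qs,qx,qz,sx,sz,xz
∂2: piv[fil,fim,fiq,fix,fiz,fln,flq,fls,flx,flz,fmx,fnq,fqs,fqx,fsx,fxz,iln,imq,ims,inz,iqs,lqz,lsz] rk=23  ker:ilq,ilx,ilz,imx,inq,iqx,isx,ixz,lnq,lnz,lqs,lqx,lsx,lxz,mqs,mqx,msx,qsx,qxz
∂3: piv[filx,filz,fimx,fixz,flnq,flqs,flqx,flsx,flxz,fqsx,ilnz,ilqx,imqs,imqx,imsx,iqsx] rk=16  ker:ilxz,lqsx,mqsx
b_1=(33−8)−23=2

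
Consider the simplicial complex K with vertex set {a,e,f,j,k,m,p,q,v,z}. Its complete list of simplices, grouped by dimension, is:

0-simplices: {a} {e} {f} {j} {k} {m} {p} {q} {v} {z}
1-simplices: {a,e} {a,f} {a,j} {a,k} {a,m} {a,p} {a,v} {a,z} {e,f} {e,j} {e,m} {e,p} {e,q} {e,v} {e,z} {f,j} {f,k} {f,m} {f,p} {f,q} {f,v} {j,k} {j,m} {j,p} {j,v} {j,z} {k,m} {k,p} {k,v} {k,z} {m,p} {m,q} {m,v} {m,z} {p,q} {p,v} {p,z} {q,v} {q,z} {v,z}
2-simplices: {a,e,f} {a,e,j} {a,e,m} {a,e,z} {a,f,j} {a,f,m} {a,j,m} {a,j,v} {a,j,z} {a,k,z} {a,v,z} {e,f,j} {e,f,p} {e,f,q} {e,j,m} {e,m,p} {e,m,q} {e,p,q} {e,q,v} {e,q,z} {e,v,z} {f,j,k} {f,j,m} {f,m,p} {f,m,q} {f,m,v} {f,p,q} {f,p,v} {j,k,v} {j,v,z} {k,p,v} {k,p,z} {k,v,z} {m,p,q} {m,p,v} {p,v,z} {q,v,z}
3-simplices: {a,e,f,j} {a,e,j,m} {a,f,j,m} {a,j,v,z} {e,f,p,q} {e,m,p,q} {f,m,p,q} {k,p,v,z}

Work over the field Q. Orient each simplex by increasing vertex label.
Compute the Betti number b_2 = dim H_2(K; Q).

n_0=10 n_1=40 n_2=37 n_3=8  [Q]
∂1: piv[ae,af,aj,ak,am,ap,av,az,eq] rk=9  ker:ef,ej,em,ep,ev,ez,fj,fk,fm,fp,fq,fv,jk,jm,jp,jv,jz,km,kp,kv,kz,mp,mq,mv,mz,pq,pv,pz,qv,qz,vz
∂2: piv[aef,aej,aem,aez,afj,afm,ajm,ajv,ajz,akz,avz,efp,efq,emp,emq,epq,eqv,eqz,evz,fjk,fmv,fpv,jkv,kpv,kpz,kvz] rk=26  ker:efj,ejm,fjm,fmp,fmq,fpq,jvz,mpq,mpv,pvz,qvz
∂3: piv[aefj,aejm,afjm,ajvz,efpq,empq,fmpq,kpvz] rk=8
b_2=(37−26)−8=3

b_2=3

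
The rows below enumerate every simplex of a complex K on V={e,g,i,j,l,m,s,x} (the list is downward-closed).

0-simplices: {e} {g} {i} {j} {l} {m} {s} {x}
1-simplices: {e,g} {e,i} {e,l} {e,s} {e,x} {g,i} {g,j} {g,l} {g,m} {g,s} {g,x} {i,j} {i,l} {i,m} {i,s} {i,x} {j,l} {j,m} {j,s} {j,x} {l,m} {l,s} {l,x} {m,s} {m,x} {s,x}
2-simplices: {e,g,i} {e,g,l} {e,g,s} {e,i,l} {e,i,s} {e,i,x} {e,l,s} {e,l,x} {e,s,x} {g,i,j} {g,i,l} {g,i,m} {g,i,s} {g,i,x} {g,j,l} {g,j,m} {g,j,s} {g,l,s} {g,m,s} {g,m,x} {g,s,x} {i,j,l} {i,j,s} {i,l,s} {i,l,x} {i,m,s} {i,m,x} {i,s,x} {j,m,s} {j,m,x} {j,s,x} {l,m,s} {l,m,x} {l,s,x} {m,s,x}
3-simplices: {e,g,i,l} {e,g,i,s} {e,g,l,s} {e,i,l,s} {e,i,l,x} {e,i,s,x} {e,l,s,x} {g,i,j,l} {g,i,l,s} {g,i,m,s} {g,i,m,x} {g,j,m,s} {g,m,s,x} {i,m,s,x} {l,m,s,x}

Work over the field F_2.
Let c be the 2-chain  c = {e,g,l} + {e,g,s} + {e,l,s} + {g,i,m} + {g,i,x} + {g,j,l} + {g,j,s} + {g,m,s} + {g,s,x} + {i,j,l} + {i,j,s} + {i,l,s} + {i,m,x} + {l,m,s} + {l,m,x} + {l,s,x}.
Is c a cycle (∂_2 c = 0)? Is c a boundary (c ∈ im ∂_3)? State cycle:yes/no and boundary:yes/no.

cycle:yes boundary:no

n_0=8 n_1=26 n_2=35 n_3=15  [Z2]
∂1: piv[eg,ei,el,es,ex,gj,gm] rk=7  ker:gi,gl,gs,gx,ij,il,im,is,ix,jl,jm,js,jx,lm,ls,lx,ms,mx,sx
∂2: piv[egi,egl,egs,eil,eis,eix,els,elx,esx,gij,gim,gix,gjl,gjm,gjs,gms,gmx,jmx,lms] rk=19  ker:gil,gis,gls,gsx,ijl,ijs,ils,ilx,ims,imx,isx,jms,jsx,lmx,lsx,msx
∂3: piv[egil,egis,egls,eils,eilx,eisx,elsx,gijl,gims,gimx,gjms,gmsx,imsx,lmsx] rk=14  ker:gils
∂2c = 0
c vs im∂3: residual ≠ 0 ⇒ not boundary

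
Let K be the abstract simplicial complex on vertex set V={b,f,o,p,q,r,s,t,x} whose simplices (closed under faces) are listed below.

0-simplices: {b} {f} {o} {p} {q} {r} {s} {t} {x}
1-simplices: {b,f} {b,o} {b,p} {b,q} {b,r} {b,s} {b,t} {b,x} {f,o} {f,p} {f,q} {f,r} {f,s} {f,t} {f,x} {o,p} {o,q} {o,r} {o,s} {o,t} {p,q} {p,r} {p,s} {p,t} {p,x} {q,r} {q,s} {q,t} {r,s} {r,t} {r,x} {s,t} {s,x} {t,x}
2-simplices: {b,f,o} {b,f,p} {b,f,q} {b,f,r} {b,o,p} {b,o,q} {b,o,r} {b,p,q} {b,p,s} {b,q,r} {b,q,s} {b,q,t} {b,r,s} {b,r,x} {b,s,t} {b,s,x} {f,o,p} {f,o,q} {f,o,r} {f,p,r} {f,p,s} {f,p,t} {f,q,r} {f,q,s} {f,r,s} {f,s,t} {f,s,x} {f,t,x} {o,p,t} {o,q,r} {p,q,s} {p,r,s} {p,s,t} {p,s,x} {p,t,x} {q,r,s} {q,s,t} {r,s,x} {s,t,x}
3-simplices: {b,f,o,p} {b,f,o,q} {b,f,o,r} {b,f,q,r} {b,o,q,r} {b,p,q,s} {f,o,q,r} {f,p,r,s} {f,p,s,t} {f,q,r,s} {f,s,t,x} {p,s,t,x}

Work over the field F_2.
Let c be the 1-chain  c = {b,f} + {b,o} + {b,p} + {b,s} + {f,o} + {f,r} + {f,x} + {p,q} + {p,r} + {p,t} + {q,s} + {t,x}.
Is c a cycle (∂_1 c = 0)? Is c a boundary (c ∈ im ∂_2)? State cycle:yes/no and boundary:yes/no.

n_0=9 n_1=34 n_2=39 n_3=12  [Z2]
∂1: piv[bf,bo,bp,bq,br,bs,bt,bx] rk=8  ker:fo,fp,fq,fr,fs,ft,fx,op,oq,or,os,ot,pq,pr,ps,pt,px,qr,qs,qt,rs,rt,rx,st,sx,tx
∂2: piv[bfo,bfp,bfq,bfr,bop,boq,bor,bpq,bps,bqr,bqs,bqt,brs,brx,bst,bsx,fpr,fps,fpt,fst,fsx,ftx,opt,psx] rk=24  ker:fop,foq,for,fqr,fqs,frs,oqr,pqs,prs,pst,ptx,qrs,qst,rsx,stx
∂3: piv[bfop,bfoq,bfor,bfqr,boqr,bpqs,fprs,fpst,fqrs,fstx,pstx] rk=11  ker:foqr
∂1c = 0
c vs im∂2: reduces to 0 ⇒ boundary

cycle:yes boundary:yes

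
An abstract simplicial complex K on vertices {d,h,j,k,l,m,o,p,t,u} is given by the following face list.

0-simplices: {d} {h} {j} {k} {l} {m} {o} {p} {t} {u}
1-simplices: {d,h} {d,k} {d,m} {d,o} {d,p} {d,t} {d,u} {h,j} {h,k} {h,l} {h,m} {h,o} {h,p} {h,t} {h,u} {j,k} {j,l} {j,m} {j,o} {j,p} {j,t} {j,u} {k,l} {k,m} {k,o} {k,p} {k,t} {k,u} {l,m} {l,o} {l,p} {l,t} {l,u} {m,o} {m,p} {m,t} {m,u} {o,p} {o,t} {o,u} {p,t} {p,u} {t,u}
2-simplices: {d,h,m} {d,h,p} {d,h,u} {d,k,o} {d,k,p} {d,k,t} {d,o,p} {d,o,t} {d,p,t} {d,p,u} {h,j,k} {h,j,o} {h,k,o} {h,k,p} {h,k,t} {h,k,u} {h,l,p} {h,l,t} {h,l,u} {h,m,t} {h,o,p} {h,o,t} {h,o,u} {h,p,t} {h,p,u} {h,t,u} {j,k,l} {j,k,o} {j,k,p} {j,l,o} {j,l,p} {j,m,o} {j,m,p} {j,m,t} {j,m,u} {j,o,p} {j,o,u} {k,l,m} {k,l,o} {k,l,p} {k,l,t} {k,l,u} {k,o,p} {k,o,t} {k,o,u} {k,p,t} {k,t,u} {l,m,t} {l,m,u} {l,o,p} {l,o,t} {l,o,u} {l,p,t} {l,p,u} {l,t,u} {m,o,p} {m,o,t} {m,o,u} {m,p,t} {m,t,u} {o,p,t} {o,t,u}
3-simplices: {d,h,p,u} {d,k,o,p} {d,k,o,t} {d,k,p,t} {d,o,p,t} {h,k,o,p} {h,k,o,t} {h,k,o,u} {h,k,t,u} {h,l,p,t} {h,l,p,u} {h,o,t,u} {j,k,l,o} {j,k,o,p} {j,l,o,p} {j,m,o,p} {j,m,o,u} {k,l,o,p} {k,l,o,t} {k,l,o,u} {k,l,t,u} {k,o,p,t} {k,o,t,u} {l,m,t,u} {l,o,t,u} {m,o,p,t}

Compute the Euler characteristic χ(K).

χ(K)=3

n_0=10 n_1=43 n_2=62 n_3=26
χ=+10−43+62−26=3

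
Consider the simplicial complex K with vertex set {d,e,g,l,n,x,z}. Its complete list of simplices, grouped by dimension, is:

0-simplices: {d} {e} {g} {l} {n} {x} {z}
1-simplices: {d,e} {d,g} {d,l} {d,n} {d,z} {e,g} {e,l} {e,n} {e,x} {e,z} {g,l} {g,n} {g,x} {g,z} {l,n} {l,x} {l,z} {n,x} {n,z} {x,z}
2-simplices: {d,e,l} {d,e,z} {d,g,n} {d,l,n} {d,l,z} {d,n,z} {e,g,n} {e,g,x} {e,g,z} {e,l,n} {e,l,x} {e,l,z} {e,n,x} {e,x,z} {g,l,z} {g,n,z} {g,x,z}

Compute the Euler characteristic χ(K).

n_0=7 n_1=20 n_2=17
χ=+7−20+17=4

χ(K)=4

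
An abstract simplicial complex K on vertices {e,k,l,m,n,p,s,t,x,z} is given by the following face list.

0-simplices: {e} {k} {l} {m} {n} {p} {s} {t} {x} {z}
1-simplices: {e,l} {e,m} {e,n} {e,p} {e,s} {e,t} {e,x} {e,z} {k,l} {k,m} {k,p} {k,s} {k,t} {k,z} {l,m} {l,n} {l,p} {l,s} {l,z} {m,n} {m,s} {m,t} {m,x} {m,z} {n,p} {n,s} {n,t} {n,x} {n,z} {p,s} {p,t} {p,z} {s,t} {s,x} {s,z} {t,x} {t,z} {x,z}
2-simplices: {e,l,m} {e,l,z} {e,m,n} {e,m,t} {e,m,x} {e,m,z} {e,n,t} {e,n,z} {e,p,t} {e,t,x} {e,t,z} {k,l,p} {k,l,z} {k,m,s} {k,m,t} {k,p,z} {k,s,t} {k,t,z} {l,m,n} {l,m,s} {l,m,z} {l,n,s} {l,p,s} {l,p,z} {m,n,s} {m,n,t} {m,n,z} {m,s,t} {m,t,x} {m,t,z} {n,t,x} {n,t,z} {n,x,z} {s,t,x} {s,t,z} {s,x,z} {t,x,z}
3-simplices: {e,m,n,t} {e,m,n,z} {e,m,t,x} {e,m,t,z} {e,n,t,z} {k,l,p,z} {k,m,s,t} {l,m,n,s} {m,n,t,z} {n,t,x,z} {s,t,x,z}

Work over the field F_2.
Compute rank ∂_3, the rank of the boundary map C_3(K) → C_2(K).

rank∂_3=10

n_0=10 n_1=38 n_2=37 n_3=11  [Z2]
∂1: piv[el,em,en,ep,es,et,ex,ez,kl] rk=9  ker:km,kp,ks,kt,kz,lm,ln,lp,ls,lz,mn,ms,mt,mx,mz,np,ns,nt,nx,nz,ps,pt,pz,st,sx,sz,tx,tz,xz
∂2: piv[elm,elz,emn,emt,emx,emz,ent,enz,ept,etx,etz,klp,klz,kms,kmt,kpz,kst,ktz,lmn,lms,lns,lps,ntx,nxz,stx,stz] rk=26  ker:lmz,lpz,mns,mnt,mnz,mst,mtx,mtz,ntz,sxz,txz
∂3: piv[emnt,emnz,emtx,emtz,entz,klpz,kmst,lmns,ntxz,stxz] rk=10  ker:mntz
rk∂_3=10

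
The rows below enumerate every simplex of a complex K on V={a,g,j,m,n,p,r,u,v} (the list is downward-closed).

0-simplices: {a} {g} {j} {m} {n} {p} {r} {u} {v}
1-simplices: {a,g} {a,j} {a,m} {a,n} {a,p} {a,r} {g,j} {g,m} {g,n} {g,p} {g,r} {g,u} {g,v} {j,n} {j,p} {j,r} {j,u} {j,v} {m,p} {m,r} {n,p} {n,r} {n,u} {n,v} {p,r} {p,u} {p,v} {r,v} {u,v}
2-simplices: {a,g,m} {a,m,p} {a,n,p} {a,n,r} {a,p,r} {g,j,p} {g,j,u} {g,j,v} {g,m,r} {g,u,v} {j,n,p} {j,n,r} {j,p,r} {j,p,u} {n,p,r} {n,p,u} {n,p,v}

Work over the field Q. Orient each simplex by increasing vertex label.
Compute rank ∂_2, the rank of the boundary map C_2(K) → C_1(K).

rank∂_2=15

n_0=9 n_1=29 n_2=17  [Q]
∂1: piv[ag,aj,am,an,ap,ar,gu,gv] rk=8  ker:gj,gm,gn,gp,gr,jn,jp,jr,ju,jv,mp,mr,np,nr,nu,nv,pr,pu,pv,rv,uv
∂2: piv[agm,amp,anp,anr,apr,gjp,gju,gjv,gmr,guv,jnp,jnr,jpu,npu,npv] rk=15  ker:jpr,npr
rk∂_2=15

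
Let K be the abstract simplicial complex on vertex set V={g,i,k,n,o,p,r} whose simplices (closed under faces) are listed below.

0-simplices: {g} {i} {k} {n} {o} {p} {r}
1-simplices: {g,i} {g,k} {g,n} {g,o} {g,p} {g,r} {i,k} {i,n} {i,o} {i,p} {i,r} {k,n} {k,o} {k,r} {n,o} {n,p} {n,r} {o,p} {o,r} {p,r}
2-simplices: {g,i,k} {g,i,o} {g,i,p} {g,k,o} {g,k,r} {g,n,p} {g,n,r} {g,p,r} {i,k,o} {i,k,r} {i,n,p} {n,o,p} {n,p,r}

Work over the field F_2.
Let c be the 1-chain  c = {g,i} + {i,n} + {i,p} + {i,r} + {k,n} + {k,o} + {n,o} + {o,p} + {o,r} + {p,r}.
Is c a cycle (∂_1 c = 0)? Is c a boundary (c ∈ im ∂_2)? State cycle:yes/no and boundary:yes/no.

cycle:no boundary:no

n_0=7 n_1=20 n_2=13  [Z2]
∂1: piv[gi,gk,gn,go,gp,gr] rk=6  ker:ik,in,io,ip,ir,kn,ko,kr,no,np,nr,op,or,pr
∂2: piv[gik,gio,gip,gko,gkr,gnp,gnr,gpr,ikr,inp,nop] rk=11  ker:iko,npr
∂1c = {g} + {n} + {p} + {r}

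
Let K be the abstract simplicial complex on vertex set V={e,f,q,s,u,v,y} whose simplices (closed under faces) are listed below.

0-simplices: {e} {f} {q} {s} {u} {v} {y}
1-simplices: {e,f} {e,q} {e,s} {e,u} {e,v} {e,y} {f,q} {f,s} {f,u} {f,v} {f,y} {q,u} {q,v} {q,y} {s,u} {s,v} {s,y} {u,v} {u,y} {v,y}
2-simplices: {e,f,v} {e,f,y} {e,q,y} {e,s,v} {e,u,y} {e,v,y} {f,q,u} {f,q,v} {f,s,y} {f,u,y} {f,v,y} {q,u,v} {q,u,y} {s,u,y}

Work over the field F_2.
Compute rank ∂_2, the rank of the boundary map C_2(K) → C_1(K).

n_0=7 n_1=20 n_2=14  [Z2]
∂1: piv[ef,eq,es,eu,ev,ey] rk=6  ker:fq,fs,fu,fv,fy,qu,qv,qy,su,sv,sy,uv,uy,vy
∂2: piv[efv,efy,eqy,esv,euy,evy,fqu,fqv,fsy,fuy,quv,quy,suy] rk=13  ker:fvy
rk∂_2=13

rank∂_2=13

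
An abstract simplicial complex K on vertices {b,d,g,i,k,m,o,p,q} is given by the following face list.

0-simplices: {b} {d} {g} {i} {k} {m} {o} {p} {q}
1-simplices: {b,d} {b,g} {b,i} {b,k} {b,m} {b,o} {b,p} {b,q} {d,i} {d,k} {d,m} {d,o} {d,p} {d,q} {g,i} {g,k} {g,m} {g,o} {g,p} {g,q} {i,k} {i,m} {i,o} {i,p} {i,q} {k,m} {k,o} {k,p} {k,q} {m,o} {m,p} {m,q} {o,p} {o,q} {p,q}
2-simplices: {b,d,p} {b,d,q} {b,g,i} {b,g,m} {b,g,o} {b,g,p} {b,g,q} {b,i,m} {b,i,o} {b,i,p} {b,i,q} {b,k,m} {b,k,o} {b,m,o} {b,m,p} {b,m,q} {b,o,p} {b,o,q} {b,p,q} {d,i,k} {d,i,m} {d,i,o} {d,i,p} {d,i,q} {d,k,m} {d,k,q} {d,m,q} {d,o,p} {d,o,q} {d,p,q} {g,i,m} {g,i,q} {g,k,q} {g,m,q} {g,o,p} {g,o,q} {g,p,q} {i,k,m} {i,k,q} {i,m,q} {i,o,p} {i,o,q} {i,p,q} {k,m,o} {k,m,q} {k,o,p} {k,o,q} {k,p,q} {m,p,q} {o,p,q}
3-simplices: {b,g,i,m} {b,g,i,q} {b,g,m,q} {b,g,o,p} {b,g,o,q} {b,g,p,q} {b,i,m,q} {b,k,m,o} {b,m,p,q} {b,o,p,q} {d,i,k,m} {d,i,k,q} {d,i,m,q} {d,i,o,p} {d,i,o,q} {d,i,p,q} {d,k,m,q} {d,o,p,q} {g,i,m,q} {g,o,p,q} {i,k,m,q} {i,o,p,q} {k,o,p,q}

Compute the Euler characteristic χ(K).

n_0=9 n_1=35 n_2=50 n_3=23
χ=+9−35+50−23=1

χ(K)=1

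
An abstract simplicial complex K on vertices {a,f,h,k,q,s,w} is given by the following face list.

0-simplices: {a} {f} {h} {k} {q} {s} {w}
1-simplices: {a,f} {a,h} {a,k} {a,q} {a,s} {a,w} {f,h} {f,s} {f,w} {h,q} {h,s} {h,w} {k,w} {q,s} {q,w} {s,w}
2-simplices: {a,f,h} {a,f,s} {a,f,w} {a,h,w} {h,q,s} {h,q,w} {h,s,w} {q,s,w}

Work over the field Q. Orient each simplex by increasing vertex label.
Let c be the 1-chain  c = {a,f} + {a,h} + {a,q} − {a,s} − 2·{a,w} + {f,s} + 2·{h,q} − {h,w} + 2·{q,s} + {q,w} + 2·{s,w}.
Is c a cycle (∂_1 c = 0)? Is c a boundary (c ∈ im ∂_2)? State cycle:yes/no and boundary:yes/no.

cycle:yes boundary:no

n_0=7 n_1=16 n_2=8  [Q]
∂1: piv[af,ah,ak,aq,as,aw] rk=6  ker:fh,fs,fw,hq,hs,hw,kw,qs,qw,sw
∂2: piv[afh,afs,afw,ahw,hqs,hqw,hsw] rk=7  ker:qsw
∂1c = 0
c vs im∂2: residual ≠ 0 ⇒ not boundary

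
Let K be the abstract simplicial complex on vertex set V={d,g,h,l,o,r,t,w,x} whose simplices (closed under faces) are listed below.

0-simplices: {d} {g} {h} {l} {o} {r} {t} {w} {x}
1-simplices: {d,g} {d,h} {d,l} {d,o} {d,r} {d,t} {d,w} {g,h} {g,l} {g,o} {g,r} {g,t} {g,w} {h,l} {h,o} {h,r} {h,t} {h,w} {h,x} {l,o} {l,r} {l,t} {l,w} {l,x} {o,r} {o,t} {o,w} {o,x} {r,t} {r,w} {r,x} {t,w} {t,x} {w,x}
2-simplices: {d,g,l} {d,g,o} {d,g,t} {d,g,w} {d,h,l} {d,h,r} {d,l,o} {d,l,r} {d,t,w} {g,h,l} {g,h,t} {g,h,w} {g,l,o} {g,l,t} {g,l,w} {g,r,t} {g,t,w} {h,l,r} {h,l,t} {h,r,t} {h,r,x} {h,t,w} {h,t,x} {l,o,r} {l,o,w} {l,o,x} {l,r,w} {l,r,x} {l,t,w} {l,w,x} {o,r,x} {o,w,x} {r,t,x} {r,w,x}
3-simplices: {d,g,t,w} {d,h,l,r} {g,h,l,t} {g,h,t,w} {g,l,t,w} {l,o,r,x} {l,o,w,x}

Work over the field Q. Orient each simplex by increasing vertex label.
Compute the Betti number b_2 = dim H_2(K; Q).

n_0=9 n_1=34 n_2=34 n_3=7  [Q]
∂1: piv[dg,dh,dl,do,dr,dt,dw,hx] rk=8  ker:gh,gl,go,gr,gt,gw,hl,ho,hr,ht,hw,lo,lr,lt,lw,lx,or,ot,ow,ox,rt,rw,rx,tw,tx,wx
∂2: piv[dgl,dgo,dgt,dgw,dhl,dhr,dlo,dlr,dtw,ghl,ght,ghw,glt,glw,grt,hrt,hrx,htx,lor,low,lox,lrw,lrx,lwx] rk=24  ker:glo,gtw,hlr,hlt,htw,ltw,orx,owx,rtx,rwx
∂3: piv[dgtw,dhlr,ghlt,ghtw,gltw,lorx,lowx] rk=7
b_2=(34−24)−7=3

b_2=3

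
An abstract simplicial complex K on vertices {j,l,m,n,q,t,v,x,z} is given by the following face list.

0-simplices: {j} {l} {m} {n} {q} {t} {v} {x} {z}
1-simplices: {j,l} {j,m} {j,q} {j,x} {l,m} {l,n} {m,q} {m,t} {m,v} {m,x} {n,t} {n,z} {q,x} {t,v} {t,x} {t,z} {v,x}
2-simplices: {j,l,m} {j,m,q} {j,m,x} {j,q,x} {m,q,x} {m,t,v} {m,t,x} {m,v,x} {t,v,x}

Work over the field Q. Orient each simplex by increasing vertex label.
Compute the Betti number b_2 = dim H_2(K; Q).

b_2=2

n_0=9 n_1=17 n_2=9  [Q]
∂1: piv[jl,jm,jq,jx,ln,mt,mv,nz] rk=8  ker:lm,mq,mx,nt,qx,tv,tx,tz,vx
∂2: piv[jlm,jmq,jmx,jqx,mtv,mtx,mvx] rk=7  ker:mqx,tvx
b_2=(9−7)−0=2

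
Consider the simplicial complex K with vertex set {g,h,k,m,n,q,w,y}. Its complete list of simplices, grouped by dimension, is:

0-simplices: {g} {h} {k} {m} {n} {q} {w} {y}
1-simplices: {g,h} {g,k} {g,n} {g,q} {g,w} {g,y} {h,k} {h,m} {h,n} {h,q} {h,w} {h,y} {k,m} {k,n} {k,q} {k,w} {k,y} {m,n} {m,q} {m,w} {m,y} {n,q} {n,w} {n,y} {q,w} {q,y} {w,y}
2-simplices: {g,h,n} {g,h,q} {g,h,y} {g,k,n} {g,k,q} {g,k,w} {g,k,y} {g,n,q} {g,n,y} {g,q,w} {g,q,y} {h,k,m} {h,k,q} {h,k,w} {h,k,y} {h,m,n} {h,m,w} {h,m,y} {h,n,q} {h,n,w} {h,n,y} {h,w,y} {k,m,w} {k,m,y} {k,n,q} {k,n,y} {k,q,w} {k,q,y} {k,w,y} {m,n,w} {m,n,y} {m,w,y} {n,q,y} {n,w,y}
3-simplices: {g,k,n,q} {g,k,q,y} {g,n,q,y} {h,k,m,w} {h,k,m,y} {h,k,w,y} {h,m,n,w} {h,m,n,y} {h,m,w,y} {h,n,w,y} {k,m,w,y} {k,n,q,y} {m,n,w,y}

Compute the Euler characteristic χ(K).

χ(K)=2

n_0=8 n_1=27 n_2=34 n_3=13
χ=+8−27+34−13=2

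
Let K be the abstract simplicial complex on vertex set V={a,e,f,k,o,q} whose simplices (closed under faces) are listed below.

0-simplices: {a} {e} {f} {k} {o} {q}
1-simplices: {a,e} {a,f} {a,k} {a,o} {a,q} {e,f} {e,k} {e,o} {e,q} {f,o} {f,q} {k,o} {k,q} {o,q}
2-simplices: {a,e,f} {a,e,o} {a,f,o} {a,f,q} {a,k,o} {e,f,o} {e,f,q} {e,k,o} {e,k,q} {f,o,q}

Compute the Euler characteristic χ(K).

n_0=6 n_1=14 n_2=10
χ=+6−14+10=2

χ(K)=2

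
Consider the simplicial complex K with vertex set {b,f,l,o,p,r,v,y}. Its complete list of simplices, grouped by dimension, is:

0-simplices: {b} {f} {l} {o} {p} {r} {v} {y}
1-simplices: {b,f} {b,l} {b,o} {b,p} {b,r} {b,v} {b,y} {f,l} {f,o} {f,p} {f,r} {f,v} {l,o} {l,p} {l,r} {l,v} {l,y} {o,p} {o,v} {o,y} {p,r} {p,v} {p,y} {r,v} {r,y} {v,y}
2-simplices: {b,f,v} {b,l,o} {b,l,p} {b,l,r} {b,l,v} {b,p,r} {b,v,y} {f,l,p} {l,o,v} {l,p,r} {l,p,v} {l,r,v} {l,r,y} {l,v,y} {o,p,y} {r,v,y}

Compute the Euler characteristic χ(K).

χ(K)=-2

n_0=8 n_1=26 n_2=16
χ=+8−26+16=-2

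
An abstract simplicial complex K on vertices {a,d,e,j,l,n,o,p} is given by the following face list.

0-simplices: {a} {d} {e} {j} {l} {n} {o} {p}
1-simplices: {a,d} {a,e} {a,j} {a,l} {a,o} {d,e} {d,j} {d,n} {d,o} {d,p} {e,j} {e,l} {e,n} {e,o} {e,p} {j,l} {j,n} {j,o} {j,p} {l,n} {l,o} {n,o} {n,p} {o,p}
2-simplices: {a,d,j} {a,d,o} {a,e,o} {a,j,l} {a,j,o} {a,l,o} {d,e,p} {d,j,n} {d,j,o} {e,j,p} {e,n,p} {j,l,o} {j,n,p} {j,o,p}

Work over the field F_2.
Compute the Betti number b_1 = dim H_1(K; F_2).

n_0=8 n_1=24 n_2=14  [Z2]
∂1: piv[ad,ae,aj,al,ao,dn,dp] rk=7  ker:de,dj,do,ej,el,en,eo,ep,jl,jn,jo,jp,ln,lo,no,np,op
∂2: piv[adj,ado,aeo,ajl,ajo,alo,dep,djn,ejp,enp,jnp,jop] rk=12  ker:djo,jlo
b_1=(24−7)−12=5

b_1=5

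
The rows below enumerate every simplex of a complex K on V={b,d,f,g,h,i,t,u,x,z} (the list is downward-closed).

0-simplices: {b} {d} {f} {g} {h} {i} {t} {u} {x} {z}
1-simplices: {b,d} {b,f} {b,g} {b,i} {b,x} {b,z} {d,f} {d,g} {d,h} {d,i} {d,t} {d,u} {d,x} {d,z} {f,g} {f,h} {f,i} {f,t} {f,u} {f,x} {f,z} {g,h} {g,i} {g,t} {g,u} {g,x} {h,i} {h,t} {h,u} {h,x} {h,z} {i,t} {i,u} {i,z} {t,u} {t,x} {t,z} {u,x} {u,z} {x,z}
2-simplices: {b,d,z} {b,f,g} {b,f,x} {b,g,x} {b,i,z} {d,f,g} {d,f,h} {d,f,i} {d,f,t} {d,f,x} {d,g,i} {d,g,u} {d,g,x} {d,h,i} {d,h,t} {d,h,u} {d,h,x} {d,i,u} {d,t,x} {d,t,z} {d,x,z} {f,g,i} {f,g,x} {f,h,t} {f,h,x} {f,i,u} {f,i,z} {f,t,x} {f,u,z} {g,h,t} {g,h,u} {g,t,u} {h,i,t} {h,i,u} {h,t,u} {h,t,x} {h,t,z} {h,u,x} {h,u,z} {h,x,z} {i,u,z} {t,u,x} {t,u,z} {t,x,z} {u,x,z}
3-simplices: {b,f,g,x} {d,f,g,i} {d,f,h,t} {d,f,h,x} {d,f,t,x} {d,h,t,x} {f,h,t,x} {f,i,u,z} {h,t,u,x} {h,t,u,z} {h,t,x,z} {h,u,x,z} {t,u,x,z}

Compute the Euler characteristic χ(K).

χ(K)=2

n_0=10 n_1=40 n_2=45 n_3=13
χ=+10−40+45−13=2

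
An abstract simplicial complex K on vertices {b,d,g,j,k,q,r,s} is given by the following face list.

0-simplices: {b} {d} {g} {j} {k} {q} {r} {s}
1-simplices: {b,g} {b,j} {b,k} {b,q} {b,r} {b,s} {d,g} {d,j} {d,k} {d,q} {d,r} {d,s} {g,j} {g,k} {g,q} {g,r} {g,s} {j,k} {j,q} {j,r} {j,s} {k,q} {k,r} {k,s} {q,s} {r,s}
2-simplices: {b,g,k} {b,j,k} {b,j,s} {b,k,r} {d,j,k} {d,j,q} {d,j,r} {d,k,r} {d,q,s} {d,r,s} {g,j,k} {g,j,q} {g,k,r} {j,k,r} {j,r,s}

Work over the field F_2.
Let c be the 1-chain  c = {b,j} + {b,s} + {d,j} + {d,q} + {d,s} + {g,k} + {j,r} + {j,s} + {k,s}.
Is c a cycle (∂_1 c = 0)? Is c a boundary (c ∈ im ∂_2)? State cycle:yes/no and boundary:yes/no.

n_0=8 n_1=26 n_2=15  [Z2]
∂1: piv[bg,bj,bk,bq,br,bs,dg] rk=7  ker:dj,dk,dq,dr,ds,gj,gk,gq,gr,gs,jk,jq,jr,js,kq,kr,ks,qs,rs
∂2: piv[bgk,bjk,bjs,bkr,djk,djq,djr,dkr,dqs,drs,gjk,gjq,gkr,jrs] rk=14  ker:jkr
∂1c = {d} + {g} + {q} + {r}

cycle:no boundary:no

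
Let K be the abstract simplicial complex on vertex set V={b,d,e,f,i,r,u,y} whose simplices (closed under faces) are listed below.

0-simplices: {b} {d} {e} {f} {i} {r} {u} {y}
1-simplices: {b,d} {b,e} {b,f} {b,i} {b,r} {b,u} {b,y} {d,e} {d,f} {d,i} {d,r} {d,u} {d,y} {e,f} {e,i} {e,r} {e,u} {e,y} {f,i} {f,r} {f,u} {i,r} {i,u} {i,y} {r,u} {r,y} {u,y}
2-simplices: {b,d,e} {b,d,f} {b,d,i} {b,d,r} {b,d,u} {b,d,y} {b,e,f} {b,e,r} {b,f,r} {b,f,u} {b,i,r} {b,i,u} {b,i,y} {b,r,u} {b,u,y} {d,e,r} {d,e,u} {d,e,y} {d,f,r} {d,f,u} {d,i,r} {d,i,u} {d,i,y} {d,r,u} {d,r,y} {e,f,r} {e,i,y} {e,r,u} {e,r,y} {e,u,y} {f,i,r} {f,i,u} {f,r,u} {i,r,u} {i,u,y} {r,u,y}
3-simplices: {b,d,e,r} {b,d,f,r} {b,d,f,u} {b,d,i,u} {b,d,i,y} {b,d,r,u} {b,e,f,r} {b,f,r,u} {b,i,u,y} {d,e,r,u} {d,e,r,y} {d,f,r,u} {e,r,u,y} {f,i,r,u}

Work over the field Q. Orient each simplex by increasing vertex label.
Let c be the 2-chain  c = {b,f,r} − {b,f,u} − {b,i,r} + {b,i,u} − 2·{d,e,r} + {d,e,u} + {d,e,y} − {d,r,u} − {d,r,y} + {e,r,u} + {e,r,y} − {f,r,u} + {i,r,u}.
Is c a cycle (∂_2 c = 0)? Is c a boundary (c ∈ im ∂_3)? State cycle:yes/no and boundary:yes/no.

cycle:yes boundary:no

n_0=8 n_1=27 n_2=36 n_3=14  [Q]
∂1: piv[bd,be,bf,bi,br,bu,by] rk=7  ker:de,df,di,dr,du,dy,ef,ei,er,eu,ey,fi,fr,fu,ir,iu,iy,ru,ry,uy
∂2: piv[bde,bdf,bdi,bdr,bdu,bdy,bef,ber,bfr,bfu,bir,biu,biy,bru,buy,deu,dey,dry,eiy,fir] rk=20  ker:der,dfr,dfu,dir,diu,diy,dru,efr,eru,ery,euy,fiu,fru,iru,iuy,ruy
∂3: piv[bder,bdfr,bdfu,bdiu,bdiy,bdru,befr,bfru,biuy,deru,dery,eruy,firu] rk=13  ker:dfru
∂2c = 0
c vs im∂3: residual ≠ 0 ⇒ not boundary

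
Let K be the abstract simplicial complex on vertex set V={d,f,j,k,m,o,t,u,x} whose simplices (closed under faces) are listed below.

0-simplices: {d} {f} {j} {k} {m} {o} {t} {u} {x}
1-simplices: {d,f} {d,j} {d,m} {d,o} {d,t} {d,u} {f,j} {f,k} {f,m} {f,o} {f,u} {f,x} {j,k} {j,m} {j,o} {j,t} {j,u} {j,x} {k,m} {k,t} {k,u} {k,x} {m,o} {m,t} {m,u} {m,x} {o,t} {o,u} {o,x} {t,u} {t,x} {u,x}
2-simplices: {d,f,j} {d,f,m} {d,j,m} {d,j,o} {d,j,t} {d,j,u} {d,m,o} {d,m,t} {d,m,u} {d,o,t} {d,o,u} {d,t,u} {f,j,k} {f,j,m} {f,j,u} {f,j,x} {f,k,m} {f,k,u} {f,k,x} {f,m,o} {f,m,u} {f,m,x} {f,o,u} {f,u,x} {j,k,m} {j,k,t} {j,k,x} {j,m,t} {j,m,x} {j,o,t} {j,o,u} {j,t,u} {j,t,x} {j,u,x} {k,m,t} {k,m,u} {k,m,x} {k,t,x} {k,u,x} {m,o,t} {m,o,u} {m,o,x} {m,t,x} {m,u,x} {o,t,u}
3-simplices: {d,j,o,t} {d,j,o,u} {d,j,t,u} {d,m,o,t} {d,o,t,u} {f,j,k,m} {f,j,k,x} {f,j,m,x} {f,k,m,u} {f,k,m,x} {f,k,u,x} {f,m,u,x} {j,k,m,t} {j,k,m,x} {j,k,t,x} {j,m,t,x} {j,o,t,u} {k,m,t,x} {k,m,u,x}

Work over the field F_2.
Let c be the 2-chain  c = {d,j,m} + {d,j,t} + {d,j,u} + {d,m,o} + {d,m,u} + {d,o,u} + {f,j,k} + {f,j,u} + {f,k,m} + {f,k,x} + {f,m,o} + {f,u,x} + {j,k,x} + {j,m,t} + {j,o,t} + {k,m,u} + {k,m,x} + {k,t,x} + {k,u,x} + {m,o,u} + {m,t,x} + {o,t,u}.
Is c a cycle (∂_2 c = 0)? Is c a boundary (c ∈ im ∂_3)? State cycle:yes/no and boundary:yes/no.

cycle:no boundary:no

n_0=9 n_1=32 n_2=45 n_3=19  [Z2]
∂1: piv[df,dj,dm,do,dt,du,fk,fx] rk=8  ker:fj,fm,fo,fu,jk,jm,jo,jt,ju,jx,km,kt,ku,kx,mo,mt,mu,mx,ot,ou,ox,tu,tx,ux
∂2: piv[dfj,dfm,djm,djo,djt,dju,dmo,dmt,dmu,dot,dou,dtu,fjk,fju,fjx,fkm,fku,fkx,fmo,fmx,fux,jkt,jtx,mox] rk=24  ker:fjm,fmu,fou,jkm,jkx,jmt,jmx,jot,jou,jtu,jux,kmt,kmu,kmx,ktx,kux,mot,mou,mtx,mux,otu
∂3: piv[djot,djou,djtu,dmot,dotu,fjkm,fjkx,fjmx,fkmu,fkmx,fkux,fmux,jkmt,jktx,jmtx] rk=15  ker:jkmx,jotu,kmtx,kmux
∂2c = {d,j} + {d,m} + {d,t} + {d,u} + {f,k} + {f,o} + {j,o} + {j,t} + {j,x} + {k,m} + {k,t} + {k,x} + {m,o} + {m,u} + {o,u} + {t,u}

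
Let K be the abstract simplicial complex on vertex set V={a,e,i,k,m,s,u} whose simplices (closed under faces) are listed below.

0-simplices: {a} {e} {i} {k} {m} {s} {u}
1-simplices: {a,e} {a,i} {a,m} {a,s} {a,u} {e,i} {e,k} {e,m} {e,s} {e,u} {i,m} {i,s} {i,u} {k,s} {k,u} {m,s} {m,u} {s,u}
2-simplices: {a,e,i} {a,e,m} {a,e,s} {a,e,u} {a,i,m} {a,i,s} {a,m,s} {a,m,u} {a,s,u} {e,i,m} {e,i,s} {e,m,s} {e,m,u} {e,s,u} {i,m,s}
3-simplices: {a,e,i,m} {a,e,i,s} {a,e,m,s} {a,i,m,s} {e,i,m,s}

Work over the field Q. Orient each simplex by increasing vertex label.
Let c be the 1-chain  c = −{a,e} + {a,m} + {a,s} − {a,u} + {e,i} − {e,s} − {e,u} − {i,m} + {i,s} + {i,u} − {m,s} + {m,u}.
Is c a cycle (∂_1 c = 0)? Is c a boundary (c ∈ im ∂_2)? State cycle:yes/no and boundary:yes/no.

n_0=7 n_1=18 n_2=15 n_3=5  [Q]
∂1: piv[ae,ai,am,as,au,ek] rk=6  ker:ei,em,es,eu,im,is,iu,ks,ku,ms,mu,su
∂2: piv[aei,aem,aes,aeu,aim,ais,ams,amu,asu] rk=9  ker:eim,eis,ems,emu,esu,ims
∂3: piv[aeim,aeis,aems,aims] rk=4  ker:eims
∂1c = 0
c vs im∂2: residual ≠ 0 ⇒ not boundary

cycle:yes boundary:no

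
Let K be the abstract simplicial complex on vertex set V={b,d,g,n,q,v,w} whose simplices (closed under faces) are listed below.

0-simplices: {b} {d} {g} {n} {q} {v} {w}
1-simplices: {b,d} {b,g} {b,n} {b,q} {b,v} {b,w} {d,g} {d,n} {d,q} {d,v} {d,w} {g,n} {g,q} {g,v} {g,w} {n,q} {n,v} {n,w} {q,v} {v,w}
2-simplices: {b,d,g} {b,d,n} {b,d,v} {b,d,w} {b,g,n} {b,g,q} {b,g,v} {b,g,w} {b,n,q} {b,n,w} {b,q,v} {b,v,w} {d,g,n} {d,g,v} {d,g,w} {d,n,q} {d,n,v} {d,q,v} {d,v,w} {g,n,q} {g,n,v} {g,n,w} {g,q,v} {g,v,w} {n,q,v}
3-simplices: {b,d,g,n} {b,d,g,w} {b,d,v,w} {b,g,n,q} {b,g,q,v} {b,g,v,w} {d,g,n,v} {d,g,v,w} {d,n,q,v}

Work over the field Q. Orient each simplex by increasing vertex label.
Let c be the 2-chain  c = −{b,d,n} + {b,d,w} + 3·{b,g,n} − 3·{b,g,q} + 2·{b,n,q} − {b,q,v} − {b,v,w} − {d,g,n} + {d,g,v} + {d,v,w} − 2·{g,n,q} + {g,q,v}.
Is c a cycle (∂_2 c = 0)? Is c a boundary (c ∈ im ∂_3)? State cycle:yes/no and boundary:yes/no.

n_0=7 n_1=20 n_2=25 n_3=9  [Q]
∂1: piv[bd,bg,bn,bq,bv,bw] rk=6  ker:dg,dn,dq,dv,dw,gn,gq,gv,gw,nq,nv,nw,qv,vw
∂2: piv[bdg,bdn,bdv,bdw,bgn,bgq,bgv,bgw,bnq,bnw,bqv,bvw,dnq,dnv] rk=14  ker:dgn,dgv,dgw,dqv,dvw,gnq,gnv,gnw,gqv,gvw,nqv
∂3: piv[bdgn,bdgw,bdvw,bgnq,bgqv,bgvw,dgnv,dgvw,dnqv] rk=9
∂2c = 0
c vs im∂3: reduces to 0 ⇒ boundary

cycle:yes boundary:yes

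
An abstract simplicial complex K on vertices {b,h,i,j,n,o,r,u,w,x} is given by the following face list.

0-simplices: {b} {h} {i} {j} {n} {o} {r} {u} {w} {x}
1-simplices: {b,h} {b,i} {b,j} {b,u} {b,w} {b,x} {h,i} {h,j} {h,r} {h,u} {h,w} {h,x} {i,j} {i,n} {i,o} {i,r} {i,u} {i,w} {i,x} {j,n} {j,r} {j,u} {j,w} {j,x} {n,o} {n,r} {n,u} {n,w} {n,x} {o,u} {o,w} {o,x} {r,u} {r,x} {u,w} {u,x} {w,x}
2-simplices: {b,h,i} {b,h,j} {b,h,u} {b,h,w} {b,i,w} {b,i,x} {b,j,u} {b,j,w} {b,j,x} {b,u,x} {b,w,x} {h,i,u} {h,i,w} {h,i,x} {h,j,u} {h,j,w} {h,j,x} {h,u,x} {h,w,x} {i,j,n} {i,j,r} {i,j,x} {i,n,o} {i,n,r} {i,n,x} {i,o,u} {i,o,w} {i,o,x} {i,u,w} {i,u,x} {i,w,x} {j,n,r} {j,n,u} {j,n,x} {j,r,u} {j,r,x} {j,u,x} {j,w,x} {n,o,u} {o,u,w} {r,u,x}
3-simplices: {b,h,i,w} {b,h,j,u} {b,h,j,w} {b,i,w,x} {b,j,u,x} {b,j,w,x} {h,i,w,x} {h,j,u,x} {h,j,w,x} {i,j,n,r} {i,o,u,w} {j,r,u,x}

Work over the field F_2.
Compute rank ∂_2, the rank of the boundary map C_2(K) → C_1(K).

n_0=10 n_1=37 n_2=41 n_3=12  [Z2]
∂1: piv[bh,bi,bj,bu,bw,bx,hr,in,io] rk=9  ker:hi,hj,hu,hw,hx,ij,ir,iu,iw,ix,jn,jr,ju,jw,jx,no,nr,nu,nw,nx,ou,ow,ox,ru,rx,uw,ux,wx
∂2: piv[bhi,bhj,bhu,bhw,biw,bix,bju,bjw,bjx,bux,bwx,hiu,hix,ijn,ijr,ijx,ino,inr,inx,iou,iow,iox,iuw,jnu,jru,jrx] rk=26  ker:hiw,hju,hjw,hjx,hux,hwx,iux,iwx,jnr,jnx,jux,jwx,nou,ouw,rux
∂3: piv[bhiw,bhju,bhjw,biwx,bjux,bjwx,hiwx,hjux,hjwx,ijnr,iouw,jrux] rk=12
rk∂_2=26

rank∂_2=26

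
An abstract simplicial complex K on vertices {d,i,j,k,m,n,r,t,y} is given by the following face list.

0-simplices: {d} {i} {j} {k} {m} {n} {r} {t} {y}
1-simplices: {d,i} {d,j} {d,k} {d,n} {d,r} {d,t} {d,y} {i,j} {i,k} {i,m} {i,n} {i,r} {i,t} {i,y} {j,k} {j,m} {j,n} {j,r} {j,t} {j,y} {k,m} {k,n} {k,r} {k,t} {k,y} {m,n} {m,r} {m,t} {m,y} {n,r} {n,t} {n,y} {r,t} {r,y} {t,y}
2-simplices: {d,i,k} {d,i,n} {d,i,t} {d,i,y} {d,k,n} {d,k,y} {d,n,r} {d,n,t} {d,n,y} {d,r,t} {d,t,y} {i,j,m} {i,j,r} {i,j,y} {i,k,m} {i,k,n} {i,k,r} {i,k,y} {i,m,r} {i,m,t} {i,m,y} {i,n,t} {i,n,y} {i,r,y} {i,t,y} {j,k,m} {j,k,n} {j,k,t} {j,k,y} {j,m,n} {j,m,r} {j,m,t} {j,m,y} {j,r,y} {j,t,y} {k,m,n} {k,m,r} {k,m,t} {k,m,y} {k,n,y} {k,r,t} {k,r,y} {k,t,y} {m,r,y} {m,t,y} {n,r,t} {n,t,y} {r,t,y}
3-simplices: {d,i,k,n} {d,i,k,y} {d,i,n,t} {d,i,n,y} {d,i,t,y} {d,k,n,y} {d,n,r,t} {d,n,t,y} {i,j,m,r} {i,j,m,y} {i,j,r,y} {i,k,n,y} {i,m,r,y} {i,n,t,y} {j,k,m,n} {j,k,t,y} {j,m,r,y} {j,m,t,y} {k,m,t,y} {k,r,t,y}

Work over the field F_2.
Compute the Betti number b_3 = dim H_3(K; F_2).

n_0=9 n_1=35 n_2=48 n_3=20  [Z2]
∂1: piv[di,dj,dk,dn,dr,dt,dy,im] rk=8  ker:ij,ik,in,ir,it,iy,jk,jm,jn,jr,jt,jy,km,kn,kr,kt,ky,mn,mr,mt,my,nr,nt,ny,rt,ry,ty
∂2: piv[dik,din,dit,diy,dkn,dky,dnr,dnt,dny,drt,dty,ijm,ijr,ijy,ikm,ikr,imr,imt,imy,iry,jkm,jkn,jkt,jmn,jmt,krt] rk=26  ker:ikn,iky,int,iny,ity,jky,jmr,jmy,jry,jty,kmn,kmr,kmt,kmy,kny,kry,kty,mry,mty,nrt,nty,rty
∂3: piv[dikn,diky,dint,diny,dity,dkny,dnrt,dnty,ijmr,ijmy,ijry,imry,jkmn,jkty,jmty,kmty,krty] rk=17  ker:ikny,inty,jmry
b_3=(20−17)−0=3

b_3=3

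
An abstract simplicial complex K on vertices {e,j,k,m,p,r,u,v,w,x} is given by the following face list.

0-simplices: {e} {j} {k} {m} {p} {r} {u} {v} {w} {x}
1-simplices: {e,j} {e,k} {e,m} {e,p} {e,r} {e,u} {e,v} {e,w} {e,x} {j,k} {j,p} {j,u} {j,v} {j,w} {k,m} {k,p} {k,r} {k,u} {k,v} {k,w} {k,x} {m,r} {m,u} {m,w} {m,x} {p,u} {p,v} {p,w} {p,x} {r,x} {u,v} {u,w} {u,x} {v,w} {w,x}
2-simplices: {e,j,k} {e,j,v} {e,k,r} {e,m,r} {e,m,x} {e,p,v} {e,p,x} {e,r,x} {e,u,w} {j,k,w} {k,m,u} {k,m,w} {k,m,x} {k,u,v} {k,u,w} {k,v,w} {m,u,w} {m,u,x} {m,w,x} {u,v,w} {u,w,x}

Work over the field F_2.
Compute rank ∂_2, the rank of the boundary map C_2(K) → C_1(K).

rank∂_2=18

n_0=10 n_1=35 n_2=21  [Z2]
∂1: piv[ej,ek,em,ep,er,eu,ev,ew,ex] rk=9  ker:jk,jp,ju,jv,jw,km,kp,kr,ku,kv,kw,kx,mr,mu,mw,mx,pu,pv,pw,px,rx,uv,uw,ux,vw,wx
∂2: piv[ejk,ejv,ekr,emr,emx,epv,epx,erx,euw,jkw,kmu,kmw,kmx,kuv,kuw,kvw,mux,mwx] rk=18  ker:muw,uvw,uwx
rk∂_2=18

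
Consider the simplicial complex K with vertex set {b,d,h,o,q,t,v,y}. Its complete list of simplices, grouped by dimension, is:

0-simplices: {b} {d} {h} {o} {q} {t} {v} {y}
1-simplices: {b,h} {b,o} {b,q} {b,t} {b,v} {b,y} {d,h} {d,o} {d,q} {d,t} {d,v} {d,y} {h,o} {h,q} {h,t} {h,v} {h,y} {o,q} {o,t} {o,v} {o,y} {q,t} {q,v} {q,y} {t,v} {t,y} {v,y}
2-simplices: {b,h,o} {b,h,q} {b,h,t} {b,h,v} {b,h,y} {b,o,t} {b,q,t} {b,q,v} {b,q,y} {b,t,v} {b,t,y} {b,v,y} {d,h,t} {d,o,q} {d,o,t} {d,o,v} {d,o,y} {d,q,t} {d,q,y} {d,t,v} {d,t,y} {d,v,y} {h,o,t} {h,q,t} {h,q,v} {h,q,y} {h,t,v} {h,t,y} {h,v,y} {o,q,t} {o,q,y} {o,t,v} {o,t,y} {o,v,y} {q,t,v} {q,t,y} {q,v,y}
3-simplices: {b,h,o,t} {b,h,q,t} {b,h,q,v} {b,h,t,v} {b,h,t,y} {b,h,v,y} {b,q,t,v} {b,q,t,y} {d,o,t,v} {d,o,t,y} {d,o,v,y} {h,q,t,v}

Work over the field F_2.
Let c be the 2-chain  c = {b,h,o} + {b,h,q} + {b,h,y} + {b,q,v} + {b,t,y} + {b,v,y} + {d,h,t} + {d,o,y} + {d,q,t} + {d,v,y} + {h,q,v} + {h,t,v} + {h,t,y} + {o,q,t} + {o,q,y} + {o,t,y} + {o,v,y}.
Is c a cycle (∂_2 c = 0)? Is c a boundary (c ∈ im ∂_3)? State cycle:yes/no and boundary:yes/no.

cycle:no boundary:no

n_0=8 n_1=27 n_2=37 n_3=12  [Z2]
∂1: piv[bh,bo,bq,bt,bv,by,dh] rk=7  ker:do,dq,dt,dv,dy,ho,hq,ht,hv,hy,oq,ot,ov,oy,qt,qv,qy,tv,ty,vy
∂2: piv[bho,bhq,bht,bhv,bhy,bot,bqt,bqv,bqy,btv,bty,bvy,dht,doq,dot,dov,doy,dqt,dqy,dtv] rk=20  ker:dty,dvy,hot,hqt,hqv,hqy,htv,hty,hvy,oqt,oqy,otv,oty,ovy,qtv,qty,qvy
∂3: piv[bhot,bhqt,bhqv,bhtv,bhty,bhvy,bqtv,bqty,dotv,doty,dovy] rk=11  ker:hqtv
∂2c = {b,h} + {b,o} + {b,t} + {b,y} + {d,h} + {d,o} + {d,q} + {d,v} + {h,o} + {h,t} + {o,v} + {q,y} + {t,v} + {t,y} + {v,y}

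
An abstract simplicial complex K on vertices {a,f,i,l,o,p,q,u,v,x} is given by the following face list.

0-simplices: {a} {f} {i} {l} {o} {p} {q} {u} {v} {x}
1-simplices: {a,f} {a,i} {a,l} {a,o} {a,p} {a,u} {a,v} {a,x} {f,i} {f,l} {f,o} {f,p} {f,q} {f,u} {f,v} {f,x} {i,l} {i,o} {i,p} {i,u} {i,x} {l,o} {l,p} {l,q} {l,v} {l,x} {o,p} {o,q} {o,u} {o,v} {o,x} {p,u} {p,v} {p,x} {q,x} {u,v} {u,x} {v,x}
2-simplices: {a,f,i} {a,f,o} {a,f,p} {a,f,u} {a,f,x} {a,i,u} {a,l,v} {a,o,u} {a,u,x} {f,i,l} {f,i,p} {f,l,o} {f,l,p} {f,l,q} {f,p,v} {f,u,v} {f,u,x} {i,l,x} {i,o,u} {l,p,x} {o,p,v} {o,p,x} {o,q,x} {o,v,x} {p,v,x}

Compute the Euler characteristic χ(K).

n_0=10 n_1=38 n_2=25
χ=+10−38+25=-3

χ(K)=-3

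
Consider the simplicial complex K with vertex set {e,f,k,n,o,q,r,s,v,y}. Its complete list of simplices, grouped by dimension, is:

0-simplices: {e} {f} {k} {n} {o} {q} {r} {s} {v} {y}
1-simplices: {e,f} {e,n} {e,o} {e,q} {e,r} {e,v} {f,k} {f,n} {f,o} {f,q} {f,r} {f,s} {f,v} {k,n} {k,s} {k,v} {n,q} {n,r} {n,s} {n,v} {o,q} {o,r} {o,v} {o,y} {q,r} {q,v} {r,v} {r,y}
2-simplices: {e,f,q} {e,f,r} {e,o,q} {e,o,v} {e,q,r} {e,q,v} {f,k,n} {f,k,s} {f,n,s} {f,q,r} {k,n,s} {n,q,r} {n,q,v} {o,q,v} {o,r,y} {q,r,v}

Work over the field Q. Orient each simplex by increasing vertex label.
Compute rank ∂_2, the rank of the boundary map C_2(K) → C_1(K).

rank∂_2=13

n_0=10 n_1=28 n_2=16  [Q]
∂1: piv[ef,en,eo,eq,er,ev,fk,fs,oy] rk=9  ker:fn,fo,fq,fr,fv,kn,ks,kv,nq,nr,ns,nv,oq,or,ov,qr,qv,rv,ry
∂2: piv[efq,efr,eoq,eov,eqr,eqv,fkn,fks,fns,nqr,nqv,ory,qrv] rk=13  ker:fqr,kns,oqv
rk∂_2=13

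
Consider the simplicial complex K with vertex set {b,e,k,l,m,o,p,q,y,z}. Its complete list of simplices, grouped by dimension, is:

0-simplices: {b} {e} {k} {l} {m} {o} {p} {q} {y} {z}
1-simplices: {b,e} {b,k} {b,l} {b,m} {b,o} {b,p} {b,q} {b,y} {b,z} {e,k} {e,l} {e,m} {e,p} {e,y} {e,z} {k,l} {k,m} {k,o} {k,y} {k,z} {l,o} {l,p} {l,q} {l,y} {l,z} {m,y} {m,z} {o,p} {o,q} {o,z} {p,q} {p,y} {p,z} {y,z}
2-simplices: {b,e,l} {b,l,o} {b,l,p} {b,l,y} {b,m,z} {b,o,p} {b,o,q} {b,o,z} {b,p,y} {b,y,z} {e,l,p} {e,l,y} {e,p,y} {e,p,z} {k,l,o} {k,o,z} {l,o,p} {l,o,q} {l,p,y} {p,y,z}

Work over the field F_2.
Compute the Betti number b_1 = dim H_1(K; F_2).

n_0=10 n_1=34 n_2=20  [Z2]
∂1: piv[be,bk,bl,bm,bo,bp,bq,by,bz] rk=9  ker:ek,el,em,ep,ey,ez,kl,km,ko,ky,kz,lo,lp,lq,ly,lz,my,mz,op,oq,oz,pq,py,pz,yz
∂2: piv[bel,blo,blp,bly,bmz,bop,boq,boz,bpy,byz,elp,ely,epz,klo,koz,loq,pyz] rk=17  ker:epy,lop,lpy
b_1=(34−9)−17=8

b_1=8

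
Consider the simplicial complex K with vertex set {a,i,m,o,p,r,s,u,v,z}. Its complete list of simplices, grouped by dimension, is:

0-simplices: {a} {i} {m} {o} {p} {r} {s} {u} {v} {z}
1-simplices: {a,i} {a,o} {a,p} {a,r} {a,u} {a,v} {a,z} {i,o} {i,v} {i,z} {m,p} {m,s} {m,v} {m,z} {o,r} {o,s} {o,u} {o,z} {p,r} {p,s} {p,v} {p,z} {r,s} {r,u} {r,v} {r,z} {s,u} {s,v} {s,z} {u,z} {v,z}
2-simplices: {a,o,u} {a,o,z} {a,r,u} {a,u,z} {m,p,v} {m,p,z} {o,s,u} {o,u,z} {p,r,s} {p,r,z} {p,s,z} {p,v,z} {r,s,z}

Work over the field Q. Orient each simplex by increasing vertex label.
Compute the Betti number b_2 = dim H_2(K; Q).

b_2=2

n_0=10 n_1=31 n_2=13  [Q]
∂1: piv[ai,ao,ap,ar,au,av,az,mp,ms] rk=9  ker:io,iv,iz,mv,mz,or,os,ou,oz,pr,ps,pv,pz,rs,ru,rv,rz,su,sv,sz,uz,vz
∂2: piv[aou,aoz,aru,auz,mpv,mpz,osu,prs,prz,psz,pvz] rk=11  ker:ouz,rsz
b_2=(13−11)−0=2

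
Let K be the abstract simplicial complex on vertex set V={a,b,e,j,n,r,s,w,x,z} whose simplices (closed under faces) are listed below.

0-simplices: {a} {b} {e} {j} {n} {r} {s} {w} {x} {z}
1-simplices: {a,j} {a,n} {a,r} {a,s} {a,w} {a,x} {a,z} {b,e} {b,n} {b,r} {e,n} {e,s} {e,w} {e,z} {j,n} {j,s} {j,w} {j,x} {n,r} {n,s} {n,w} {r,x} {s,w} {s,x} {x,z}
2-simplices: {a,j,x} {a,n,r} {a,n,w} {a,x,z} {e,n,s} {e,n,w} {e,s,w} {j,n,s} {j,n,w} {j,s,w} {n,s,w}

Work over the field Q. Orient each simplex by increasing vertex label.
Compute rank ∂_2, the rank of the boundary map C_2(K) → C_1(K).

n_0=10 n_1=25 n_2=11  [Q]
∂1: piv[aj,an,ar,as,aw,ax,az,be,bn] rk=9  ker:br,en,es,ew,ez,jn,js,jw,jx,nr,ns,nw,rx,sw,sx,xz
∂2: piv[ajx,anr,anw,axz,ens,enw,esw,jns,jnw] rk=9  ker:jsw,nsw
rk∂_2=9

rank∂_2=9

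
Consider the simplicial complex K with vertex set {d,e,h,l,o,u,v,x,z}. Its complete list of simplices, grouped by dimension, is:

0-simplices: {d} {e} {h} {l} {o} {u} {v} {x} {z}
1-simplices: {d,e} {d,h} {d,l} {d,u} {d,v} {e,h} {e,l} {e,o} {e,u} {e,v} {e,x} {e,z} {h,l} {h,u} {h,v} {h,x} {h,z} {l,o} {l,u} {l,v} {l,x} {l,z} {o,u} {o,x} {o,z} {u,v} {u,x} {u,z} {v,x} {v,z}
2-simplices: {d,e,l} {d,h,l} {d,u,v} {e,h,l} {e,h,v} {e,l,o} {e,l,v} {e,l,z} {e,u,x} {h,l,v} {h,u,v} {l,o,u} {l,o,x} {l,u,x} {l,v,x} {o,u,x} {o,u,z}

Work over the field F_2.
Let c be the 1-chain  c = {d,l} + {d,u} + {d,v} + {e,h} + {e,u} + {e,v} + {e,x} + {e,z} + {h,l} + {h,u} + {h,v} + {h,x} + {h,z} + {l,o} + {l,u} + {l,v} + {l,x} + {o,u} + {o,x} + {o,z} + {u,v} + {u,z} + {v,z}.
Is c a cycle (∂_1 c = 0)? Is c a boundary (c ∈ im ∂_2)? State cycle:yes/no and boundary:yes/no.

cycle:no boundary:no

n_0=9 n_1=30 n_2=17  [Z2]
∂1: piv[de,dh,dl,du,dv,eo,ex,ez] rk=8  ker:eh,el,eu,ev,hl,hu,hv,hx,hz,lo,lu,lv,lx,lz,ou,ox,oz,uv,ux,uz,vx,vz
∂2: piv[del,dhl,duv,ehl,ehv,elo,elv,elz,eux,huv,lou,lox,lux,lvx,ouz] rk=15  ker:hlv,oux
∂1c = {d} + {e} + {u} + {z}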